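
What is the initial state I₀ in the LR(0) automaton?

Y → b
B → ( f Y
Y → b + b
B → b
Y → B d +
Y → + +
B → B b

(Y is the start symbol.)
First, augment the grammar with Y' → Y
I₀ = CLOSURE({ [Y' → . Y] }):
  [Y' → . Y] has the dot before Y: add [Y → . b], [Y → . b + b], [Y → . B d +], [Y → . + +]
  [Y → . B d +] has the dot before B: add [B → . ( f Y], [B → . b], [B → . B b]
No further items can be added.

I₀ = { [B → . ( f Y], [B → . B b], [B → . b], [Y → . + +], [Y → . B d +], [Y → . b + b], [Y → . b], [Y' → . Y] }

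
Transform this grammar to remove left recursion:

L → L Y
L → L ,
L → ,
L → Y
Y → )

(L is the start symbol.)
L → , L'
L → Y L'
L' → Y L'
L' → , L'
L' → ε
Y → )

L is directly left-recursive. The standard transformation for
  A → A α₁ | ... | A α_m | β₁ | ... | β_n
is
  A  → β₁ A' | ... | β_n A'
  A' → α₁ A' | ... | α_m A' | ε

L → , becomes L → , L'
L → Y becomes L → Y L'
L → L Y becomes L' → Y L'
L → L , becomes L' → , L'
Add L' → ε

Productions for other non-terminals are unchanged:
  Y → )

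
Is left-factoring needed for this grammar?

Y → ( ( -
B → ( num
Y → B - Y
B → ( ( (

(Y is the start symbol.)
Yes, B has productions with common prefix '('

Left-factoring is needed when two productions for the same non-terminal
share a common prefix on the right-hand side.

Productions for Y:
  Y → ( ( -
  Y → B - Y
Productions for B:
  B → ( num
  B → ( ( (

Found common prefix '(' in productions for B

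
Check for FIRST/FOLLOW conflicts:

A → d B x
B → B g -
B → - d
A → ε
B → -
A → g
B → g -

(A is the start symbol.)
No FIRST/FOLLOW conflicts.

A FIRST/FOLLOW conflict occurs when a non-terminal N has a nullable alternative N → β (β ⇒* ε) and another alternative N → α with FIRST(α) ∩ FOLLOW(N) ≠ ∅: on such a lookahead the parser cannot decide between expanding α and letting N vanish via β.

Nullable non-terminals: A.

A: nullable alternative(s) A → ε; FOLLOW(A) = { $ }
  A → d B x: FIRST \ {ε} = { 'd' } — disjoint from FOLLOW(A)
  A → ε: FIRST \ {ε} = { } — this is the only nullable alternative, skip
  A → g: FIRST \ {ε} = { 'g' } — disjoint from FOLLOW(A)

B has no nullable alternative, so no FIRST/FOLLOW check is needed there.

No FIRST/FOLLOW conflicts found.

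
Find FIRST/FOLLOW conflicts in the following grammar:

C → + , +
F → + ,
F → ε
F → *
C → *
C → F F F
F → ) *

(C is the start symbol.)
Yes. F → '+' ',' with FOLLOW(F) on { '+' }; F → '*' with FOLLOW(F) on { '*' }; F → ')' '*' with FOLLOW(F) on { ')' }

Nullable non-terminals: C, F.
FIRST sets used below: FIRST(F) = { ')', '*', '+', ε }

C: nullable alternative(s) C → F F F; FOLLOW(C) = { $ }
  C → + , +: FIRST \ {ε} = { '+' } — disjoint from FOLLOW(C)
  C → *: FIRST \ {ε} = { '*' } — disjoint from FOLLOW(C)
  C → F F F: FIRST \ {ε} = { ')', '*', '+' } — this is the only nullable alternative, skip

F: nullable alternative(s) F → ε; FOLLOW(F) = { $, ')', '*', '+' }
  F → + ,: FIRST \ {ε} = { '+' } — overlaps FOLLOW(F) on { '+' }: CONFLICT
  F → ε: FIRST \ {ε} = { } — this is the only nullable alternative, skip
  F → *: FIRST \ {ε} = { '*' } — overlaps FOLLOW(F) on { '*' }: CONFLICT
  F → ) *: FIRST \ {ε} = { ')' } — overlaps FOLLOW(F) on { ')' }: CONFLICT

So the grammar has 3 FIRST/FOLLOW conflicts (marked CONFLICT above).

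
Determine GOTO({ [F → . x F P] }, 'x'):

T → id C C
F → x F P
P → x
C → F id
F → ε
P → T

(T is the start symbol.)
{ [F → . x F P], [F → .], [F → x . F P] }

GOTO(I, 'x') = CLOSURE({ [A → αX.β] : [A → α.Xβ] ∈ I, X = 'x' })

Items with dot before 'x', with the dot advanced:
  [F → . x F P] → [F → x . F P]
Closure of the advanced items:
  [F → x . F P] has the dot before F: add [F → . x F P], [F → .]

GOTO = { [F → . x F P], [F → .], [F → x . F P] }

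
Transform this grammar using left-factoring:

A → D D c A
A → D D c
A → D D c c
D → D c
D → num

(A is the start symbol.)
Left-factoring transforms A → αβ₁ | αβ₂ into A → αA' and A' → β₁ | β₂
(α is the longest common prefix among the alternatives). Repeat until
no nonterminal has two alternatives with a common prefix.

Round 1: A has alternatives sharing prefix 'D D c'. Introduce A': A → D D c A'
  Add: A' → A
  Add: A' → ε
  Add: A' → c

No remaining common prefixes — done.

Resulting grammar:
A → D D c A'
A' → A
A' → ε
A' → c
D → D c
D → num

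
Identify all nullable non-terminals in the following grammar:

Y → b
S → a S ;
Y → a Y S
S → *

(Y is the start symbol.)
There are no ε-productions, so no non-terminal can derive ε.
No non-terminals are nullable.

Answer: None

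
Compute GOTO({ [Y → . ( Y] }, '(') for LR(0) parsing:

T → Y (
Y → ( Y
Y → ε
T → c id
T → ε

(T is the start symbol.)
{ [Y → ( . Y], [Y → . ( Y], [Y → .] }

GOTO(I, '(') = CLOSURE({ [A → αX.β] : [A → α.Xβ] ∈ I, X = '(' })

Items with dot before '(', with the dot advanced:
  [Y → . ( Y] → [Y → ( . Y]
Closure of the advanced items:
  [Y → ( . Y] has the dot before Y: add [Y → . ( Y], [Y → .]

GOTO = { [Y → ( . Y], [Y → . ( Y], [Y → .] }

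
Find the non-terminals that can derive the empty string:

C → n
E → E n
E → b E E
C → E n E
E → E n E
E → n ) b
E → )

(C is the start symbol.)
None

A non-terminal is nullable if it can derive ε (the empty string): either it has an ε-production, or it has a production whose right-hand side consists entirely of nullable non-terminals.

There are no ε-productions, so no non-terminal can derive ε.
No non-terminals are nullable.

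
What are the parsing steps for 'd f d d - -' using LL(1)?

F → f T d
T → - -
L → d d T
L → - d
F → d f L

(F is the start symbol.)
Stack is shown with the top on the left.

Stack    Input          Action
------------------------------
F $      d f d d - - $  output F → d f L
d f L $  d f d d - - $  match 'd'
f L $    f d d - - $    match 'f'
L $      d d - - $      output L → d d T
d d T $  d d - - $      match 'd'
d T $    d - - $        match 'd'
T $      - - $          output T → - -
- - $    - - $          match '-'
- $      - $            match '-'
$        $              accept

The string is accepted.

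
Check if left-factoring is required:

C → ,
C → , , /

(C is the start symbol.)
Yes, C has productions with common prefix ','

Left-factoring is needed when two productions for the same non-terminal
share a common prefix on the right-hand side.

Productions for C:
  C → ,
  C → , , /

Found common prefix ',' in productions for C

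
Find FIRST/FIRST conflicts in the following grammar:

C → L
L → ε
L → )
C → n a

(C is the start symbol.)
No FIRST/FIRST conflicts.

A FIRST/FIRST conflict occurs when two productions N → α and N → β for the same non-terminal have FIRST(α) ∩ FIRST(β) ≠ ∅ (with ε ∈ FIRST of a nullable right-hand side, so two nullable alternatives also conflict).

FIRST sets of the non-terminals at (or reachable through a nullable prefix from) the front of some alternative:
  FIRST(L) = { ')', ε }

Productions for C:
  C → L: FIRST = { ')', ε }
  C → n a: FIRST = { 'n' }
Productions for L:
  L → ε: FIRST = { ε }
  L → ): FIRST = { ')' }

All alternatives of each non-terminal have pairwise disjoint FIRST sets.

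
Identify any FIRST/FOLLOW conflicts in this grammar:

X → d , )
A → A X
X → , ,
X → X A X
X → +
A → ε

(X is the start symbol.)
A FIRST/FOLLOW conflict occurs when a non-terminal N has a nullable alternative N → β (β ⇒* ε) and another alternative N → α with FIRST(α) ∩ FOLLOW(N) ≠ ∅: on such a lookahead the parser cannot decide between expanding α and letting N vanish via β.

Nullable non-terminals: A.
FIRST sets used below: FIRST(A) = { '+', ',', 'd', ε }, FIRST(X) = { '+', ',', 'd' }

A: nullable alternative(s) A → ε; FOLLOW(A) = { '+', ',', 'd' }
  A → A X: FIRST \ {ε} = { '+', ',', 'd' } — overlaps FOLLOW(A) on { '+', ',', 'd' }: CONFLICT
  A → ε: FIRST \ {ε} = { } — this is the only nullable alternative, skip

X has no nullable alternative, so no FIRST/FOLLOW check is needed there.

So the grammar has 1 FIRST/FOLLOW conflict (marked CONFLICT above).

Answer: Yes. A → A X with FOLLOW(A) on { '+', ',', 'd' }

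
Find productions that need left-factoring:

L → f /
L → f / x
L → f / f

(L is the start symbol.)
Left-factoring is needed when two productions for the same non-terminal
share a common prefix on the right-hand side.

Productions for L:
  L → f /
  L → f / x
  L → f / f

Found common prefix 'f /' in productions for L

Answer: Yes, L has productions with common prefix 'f /'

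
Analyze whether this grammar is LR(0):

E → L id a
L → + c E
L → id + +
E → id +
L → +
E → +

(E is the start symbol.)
No. Shift-reduce conflict between [E → + .] and [L → + . c E]

A grammar is LR(0) if no state in the canonical LR(0) collection has:
  - both a shift item (dot before a terminal) and a complete item (shift-reduce conflict), or
  - two or more complete items (reduce-reduce conflict; the accept item [E' → E .] counts as a complete item here).

Augment with E' → E and build the canonical LR(0) collection (I0 = CLOSURE({[E' → . E]}), then GOTO on every symbol after a dot until no new states appear). It has 11 states:
  I0: { [E → . +], [E → . L id a], [E → . id +], [E' → . E], [L → . + c E], [L → . +], [L → . id + +] }  — shift
  I1: { [E → + .], [L → + . c E], [L → + .] }  — shift, 2 reduces
  I2: { [E' → E .] }  — accept
  I3: { [E → L . id a] }  — shift
  I4: { [E → id . +], [L → id . + +] }  — shift
  I5: { [E → id + .], [L → id + . +] }  — shift, reduce
  I6: { [L → id + + .] }  — reduce
  I7: { [E → L id . a] }  — shift
  I8: { [E → L id a .] }  — reduce
  I9: { [E → . +], [E → . L id a], [E → . id +], [L → + c . E], [L → . + c E], [L → . +], [L → . id + +] }  — shift
  I10: { [L → + c E .] }  — reduce

Conflict in state I1:
  Shift-reduce conflict between [E → + .] and [L → + . c E]
So the grammar is NOT LR(0).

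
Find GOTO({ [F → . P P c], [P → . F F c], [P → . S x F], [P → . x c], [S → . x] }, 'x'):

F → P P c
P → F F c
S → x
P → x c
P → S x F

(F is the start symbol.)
GOTO(I, 'x') = CLOSURE({ [A → αX.β] : [A → α.Xβ] ∈ I, X = 'x' })

Items with dot before 'x', with the dot advanced:
  [P → . x c] → [P → x . c]
  [S → . x] → [S → x .]
Closure adds nothing (no advanced item has the dot before a non-terminal).

GOTO = { [P → x . c], [S → x .] }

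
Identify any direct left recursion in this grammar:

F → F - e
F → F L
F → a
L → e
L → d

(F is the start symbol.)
Direct left recursion occurs when N → N α for some non-terminal N (the right-hand side begins with the left-hand side itself).

F → F - e: LEFT RECURSIVE (starts with F)
F → F L: LEFT RECURSIVE (starts with F)
F → a: starts with a
L → e: starts with e
L → d: starts with d

The grammar has direct left recursion on: F.

Answer: Yes, F is left-recursive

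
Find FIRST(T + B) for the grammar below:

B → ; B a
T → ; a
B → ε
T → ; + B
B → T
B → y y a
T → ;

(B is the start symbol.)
{ ';' }

FIRST sets of the non-terminals involved (from the grammar, by fixed-point iteration):
  FIRST(T) = { ';' }

To compute FIRST(T + B), process the symbols left to right:
Symbol T is a non-terminal. Add FIRST(T) \ {ε} = { ';' }
T is not nullable (ε ∉ FIRST(T)), so stop here.
FIRST(T + B) = { ';' }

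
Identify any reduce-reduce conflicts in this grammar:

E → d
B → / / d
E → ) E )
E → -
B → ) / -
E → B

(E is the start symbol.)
A reduce-reduce conflict occurs when an LR(0) state has two complete items [A → α .] and [B → β .] — both call for a reduction, and with no lookahead the parser cannot choose between them.

Augment with E' → E and build the canonical LR(0) collection (I0 = CLOSURE({[E' → . E]}), then GOTO on every symbol after a dot until no new states appear). It has 13 states:
  I0: { [B → . ) / -], [B → . / / d], [E → . ) E )], [E → . -], [E → . B], [E → . d], [E' → . E] }  — shift
  I1: { [B → ) . / -], [B → . ) / -], [B → . / / d], [E → ) . E )], [E → . ) E )], [E → . -], [E → . B], [E → . d] }  — shift
  I2: { [E → - .] }  — reduce
  I3: { [B → / . / d] }  — shift
  I4: { [E → B .] }  — reduce
  I5: { [E' → E .] }  — accept
  I6: { [E → d .] }  — reduce
  I7: { [B → / / . d] }  — shift
  I8: { [B → / / d .] }  — reduce
  I9: { [B → ) / . -], [B → / . / d] }  — shift
  I10: { [E → ) E . )] }  — shift
  I11: { [E → ) E ) .] }  — reduce
  I12: { [B → ) / - .] }  — reduce

No state contains more than one complete item.

Answer: No reduce-reduce conflicts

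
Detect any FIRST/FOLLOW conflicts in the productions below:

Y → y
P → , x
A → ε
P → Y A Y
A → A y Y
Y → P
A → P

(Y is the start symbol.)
Yes. A → A y Y with FOLLOW(A) on { ',', 'y' }; A → P with FOLLOW(A) on { ',', 'y' }

Nullable non-terminals: A.
FIRST sets used below: FIRST(A) = { ',', 'y', ε }, FIRST(P) = { ',', 'y' }

A: nullable alternative(s) A → ε; FOLLOW(A) = { ',', 'y' }
  A → ε: FIRST \ {ε} = { } — this is the only nullable alternative, skip
  A → A y Y: FIRST \ {ε} = { ',', 'y' } — overlaps FOLLOW(A) on { ',', 'y' }: CONFLICT
  A → P: FIRST \ {ε} = { ',', 'y' } — overlaps FOLLOW(A) on { ',', 'y' }: CONFLICT

P, Y have no nullable alternative, so no FIRST/FOLLOW check is needed there.

So the grammar has 2 FIRST/FOLLOW conflicts (marked CONFLICT above).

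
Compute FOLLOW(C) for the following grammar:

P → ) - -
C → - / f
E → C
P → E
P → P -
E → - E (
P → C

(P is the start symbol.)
In E → C: C is at the end, add FOLLOW(E)
In P → C: C is at the end, add FOLLOW(P)

The FOLLOW sets referred to above (computed the same way, to a fixed point):
  FOLLOW(E) = { $, '(', '-' }
  FOLLOW(P) = { $, '-' }

Taking the union: FOLLOW(C) = { $, '(', '-' }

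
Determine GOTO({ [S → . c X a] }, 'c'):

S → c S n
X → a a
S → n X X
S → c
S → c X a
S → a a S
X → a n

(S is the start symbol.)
{ [S → c . X a], [X → . a a], [X → . a n] }

GOTO(I, 'c') = CLOSURE({ [A → αX.β] : [A → α.Xβ] ∈ I, X = 'c' })

Items with dot before 'c', with the dot advanced:
  [S → . c X a] → [S → c . X a]
Closure of the advanced items:
  [S → c . X a] has the dot before X: add [X → . a a], [X → . a n]

GOTO = { [S → c . X a], [X → . a a], [X → . a n] }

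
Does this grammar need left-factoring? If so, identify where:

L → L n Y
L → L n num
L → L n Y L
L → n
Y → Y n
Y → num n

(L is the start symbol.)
Left-factoring is needed when two productions for the same non-terminal
share a common prefix on the right-hand side.

Productions for L:
  L → L n Y
  L → L n num
  L → L n Y L
  L → n
Productions for Y:
  Y → Y n
  Y → num n

Found common prefix 'L n' in productions for L

Answer: Yes, L has productions with common prefix 'L n'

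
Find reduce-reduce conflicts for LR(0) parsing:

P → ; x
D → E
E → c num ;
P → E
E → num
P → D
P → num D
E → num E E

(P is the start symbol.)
A reduce-reduce conflict occurs when an LR(0) state has two complete items [A → α .] and [B → β .] — both call for a reduction, and with no lookahead the parser cannot choose between them.

Augment with P' → P and build the canonical LR(0) collection (I0 = CLOSURE({[P' → . P]}), then GOTO on every symbol after a dot until no new states appear). It has 15 states:
  I0: { [D → . E], [E → . c num ;], [E → . num E E], [E → . num], [P → . ; x], [P → . D], [P → . E], [P → . num D], [P' → . P] }  — shift
  I1: { [P → ; . x] }  — shift
  I2: { [P → D .] }  — reduce
  I3: { [D → E .], [P → E .] }  — 2 reduces
  I4: { [P' → P .] }  — accept
  I5: { [E → c . num ;] }  — shift
  I6: { [D → . E], [E → . c num ;], [E → . num E E], [E → . num], [E → num . E E], [E → num .], [P → num . D] }  — shift, reduce
  I7: { [P → num D .] }  — reduce
  I8: { [D → E .], [E → . c num ;], [E → . num E E], [E → . num], [E → num E . E] }  — shift, reduce
  I9: { [E → . c num ;], [E → . num E E], [E → . num], [E → num . E E], [E → num .] }  — shift, reduce
  I10: { [E → . c num ;], [E → . num E E], [E → . num], [E → num E . E] }  — shift
  I11: { [E → num E E .] }  — reduce
  I12: { [E → c num . ;] }  — shift
  I13: { [E → c num ; .] }  — reduce
  I14: { [P → ; x .] }  — reduce

I3 contains complete items [D → E .], [P → E .] — reduce-reduce conflict.

Answer: Yes — I3: [D → E .] vs [P → E .]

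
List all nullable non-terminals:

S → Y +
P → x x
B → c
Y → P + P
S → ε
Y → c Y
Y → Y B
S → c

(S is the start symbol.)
{ 'S' }

A non-terminal is nullable if it can derive ε (the empty string): either it has an ε-production, or it has a production whose right-hand side consists entirely of nullable non-terminals.

ε-productions: S → ε
So S is immediately nullable.
No further non-terminal can be added: every production for the remaining non-terminals contains a terminal or a non-nullable non-terminal.
Nullable = { 'S' }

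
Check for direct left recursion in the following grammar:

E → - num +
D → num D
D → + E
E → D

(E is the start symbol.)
Direct left recursion occurs when N → N α for some non-terminal N (the right-hand side begins with the left-hand side itself).

E → - num +: starts with '-'
D → num D: starts with num
D → + E: starts with '+'
E → D: starts with D

No direct left recursion found.

Answer: No direct left recursion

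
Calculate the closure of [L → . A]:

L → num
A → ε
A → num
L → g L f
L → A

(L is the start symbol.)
{ [A → . num], [A → .], [L → . A] }

To compute CLOSURE, for each item [A → α.Bβ] where B is a non-terminal, add [B → .γ] for all productions B → γ; repeat for the newly added items until nothing changes.

Start with: [L → . A]
  [L → . A] has the dot before A: add [A → .], [A → . num]
No further items can be added.

CLOSURE = { [A → . num], [A → .], [L → . A] }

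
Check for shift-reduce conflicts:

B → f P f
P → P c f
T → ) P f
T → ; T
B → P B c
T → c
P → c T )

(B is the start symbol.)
No shift-reduce conflicts

A shift-reduce conflict occurs when an LR(0) state has both:
  - a complete (reduce) item [A → α .] (dot at the end), and
  - a shift item [B → β . c γ] (dot before a terminal).

Augment with B' → B and build the canonical LR(0) collection (I0 = CLOSURE({[B' → . B]}), then GOTO on every symbol after a dot until no new states appear). It has 20 states:
  I0: { [B → . P B c], [B → . f P f], [B' → . B], [P → . P c f], [P → . c T )] }  — shift
  I1: { [B' → B .] }  — accept
  I2: { [B → . P B c], [B → . f P f], [B → P . B c], [P → . P c f], [P → . c T )], [P → P . c f] }  — shift
  I3: { [P → c . T )], [T → . ) P f], [T → . ; T], [T → . c] }  — shift
  I4: { [B → f . P f], [P → . P c f], [P → . c T )] }  — shift
  I5: { [B → f P . f], [P → P . c f] }  — shift
  I6: { [P → P c . f] }  — shift
  I7: { [B → f P f .] }  — reduce
  I8: { [P → P c f .] }  — reduce
  I9: { [P → . P c f], [P → . c T )], [T → ) . P f] }  — shift
  I10: { [T → . ) P f], [T → . ; T], [T → . c], [T → ; . T] }  — shift
  I11: { [P → c T . )] }  — shift
  I12: { [T → c .] }  — reduce
  I13: { [P → c T ) .] }  — reduce
  I14: { [T → ; T .] }  — reduce
  I15: { [P → P . c f], [T → ) P . f] }  — shift
  I16: { [T → ) P f .] }  — reduce
  I17: { [B → P B . c] }  — shift
  I18: { [P → P c . f], [P → c . T )], [T → . ) P f], [T → . ; T], [T → . c] }  — shift
  I19: { [B → P B c .] }  — reduce

No state contains both a complete item and a shift item.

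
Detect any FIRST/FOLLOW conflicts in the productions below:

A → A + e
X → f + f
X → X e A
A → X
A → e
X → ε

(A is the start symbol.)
Yes. A → A '+' e with FOLLOW(A) on { '+', 'e' }; A → e with FOLLOW(A) on { 'e' }; X → X e A with FOLLOW(X) on { 'e' }

Nullable non-terminals: A, X.
FIRST sets used below: FIRST(A) = { '+', 'e', 'f', ε }, FIRST(X) = { 'e', 'f', ε }

A: nullable alternative(s) A → X; FOLLOW(A) = { $, '+', 'e' }
  A → A + e: FIRST \ {ε} = { '+', 'e', 'f' } — overlaps FOLLOW(A) on { '+', 'e' }: CONFLICT
  A → X: FIRST \ {ε} = { 'e', 'f' } — this is the only nullable alternative, skip
  A → e: FIRST \ {ε} = { 'e' } — overlaps FOLLOW(A) on { 'e' }: CONFLICT

X: nullable alternative(s) X → ε; FOLLOW(X) = { $, '+', 'e' }
  X → f + f: FIRST \ {ε} = { 'f' } — disjoint from FOLLOW(X)
  X → X e A: FIRST \ {ε} = { 'e', 'f' } — overlaps FOLLOW(X) on { 'e' }: CONFLICT
  X → ε: FIRST \ {ε} = { } — this is the only nullable alternative, skip

So the grammar has 3 FIRST/FOLLOW conflicts (marked CONFLICT above).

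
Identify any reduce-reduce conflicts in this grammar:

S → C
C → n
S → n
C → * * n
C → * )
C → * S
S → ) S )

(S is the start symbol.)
Yes — I5: [C → n .] vs [S → n .]; I9: [C → * * n .] vs [C → n .]

A reduce-reduce conflict occurs when an LR(0) state has two complete items [A → α .] and [B → β .] — both call for a reduction, and with no lookahead the parser cannot choose between them.

Augment with S' → S and build the canonical LR(0) collection (I0 = CLOSURE({[S' → . S]}), then GOTO on every symbol after a dot until no new states appear). It has 12 states:
  I0: { [C → . * )], [C → . * * n], [C → . * S], [C → . n], [S → . ) S )], [S → . C], [S → . n], [S' → . S] }  — shift
  I1: { [C → . * )], [C → . * * n], [C → . * S], [C → . n], [S → ) . S )], [S → . ) S )], [S → . C], [S → . n] }  — shift
  I2: { [C → * . )], [C → * . * n], [C → * . S], [C → . * )], [C → . * * n], [C → . * S], [C → . n], [S → . ) S )], [S → . C], [S → . n] }  — shift
  I3: { [S → C .] }  — reduce
  I4: { [S' → S .] }  — accept
  I5: { [C → n .], [S → n .] }  — 2 reduces
  I6: { [C → * ) .], [C → . * )], [C → . * * n], [C → . * S], [C → . n], [S → ) . S )], [S → . ) S )], [S → . C], [S → . n] }  — shift, reduce
  I7: { [C → * * . n], [C → * . )], [C → * . * n], [C → * . S], [C → . * )], [C → . * * n], [C → . * S], [C → . n], [S → . ) S )], [S → . C], [S → . n] }  — shift
  I8: { [C → * S .] }  — reduce
  I9: { [C → * * n .], [C → n .], [S → n .] }  — 3 reduces
  I10: { [S → ) S . )] }  — shift
  I11: { [S → ) S ) .] }  — reduce

I5 contains complete items [C → n .], [S → n .] — reduce-reduce conflict.
I9 contains complete items [C → * * n .], [C → n .], [S → n .] — reduce-reduce conflict.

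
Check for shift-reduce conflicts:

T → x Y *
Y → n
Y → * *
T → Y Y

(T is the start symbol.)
A shift-reduce conflict occurs when an LR(0) state has both:
  - a complete (reduce) item [A → α .] (dot at the end), and
  - a shift item [B → β . c γ] (dot before a terminal).

Augment with T' → T and build the canonical LR(0) collection (I0 = CLOSURE({[T' → . T]}), then GOTO on every symbol after a dot until no new states appear). It has 10 states:
  I0: { [T → . Y Y], [T → . x Y *], [T' → . T], [Y → . * *], [Y → . n] }  — shift
  I1: { [Y → * . *] }  — shift
  I2: { [T' → T .] }  — accept
  I3: { [T → Y . Y], [Y → . * *], [Y → . n] }  — shift
  I4: { [Y → n .] }  — reduce
  I5: { [T → x . Y *], [Y → . * *], [Y → . n] }  — shift
  I6: { [T → x Y . *] }  — shift
  I7: { [T → x Y * .] }  — reduce
  I8: { [T → Y Y .] }  — reduce
  I9: { [Y → * * .] }  — reduce

No state contains both a complete item and a shift item.

Answer: No shift-reduce conflicts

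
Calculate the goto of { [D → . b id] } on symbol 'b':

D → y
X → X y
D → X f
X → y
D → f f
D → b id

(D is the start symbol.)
GOTO(I, 'b') = CLOSURE({ [A → αX.β] : [A → α.Xβ] ∈ I, X = 'b' })

Items with dot before 'b', with the dot advanced:
  [D → . b id] → [D → b . id]
Closure adds nothing (no advanced item has the dot before a non-terminal).

GOTO = { [D → b . id] }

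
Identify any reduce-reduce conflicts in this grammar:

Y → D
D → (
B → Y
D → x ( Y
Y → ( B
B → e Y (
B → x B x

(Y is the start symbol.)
Augment with Y' → Y and build the canonical LR(0) collection (I0 = CLOSURE({[Y' → . Y]}), then GOTO on every symbol after a dot until no new states appear). It has 17 states:
  I0: { [D → . (], [D → . x ( Y], [Y → . ( B], [Y → . D], [Y' → . Y] }  — shift
  I1: { [B → . Y], [B → . e Y (], [B → . x B x], [D → ( .], [D → . (], [D → . x ( Y], [Y → ( . B], [Y → . ( B], [Y → . D] }  — shift, reduce
  I2: { [Y → D .] }  — reduce
  I3: { [Y' → Y .] }  — accept
  I4: { [D → x . ( Y] }  — shift
  I5: { [D → . (], [D → . x ( Y], [D → x ( . Y], [Y → . ( B], [Y → . D] }  — shift
  I6: { [D → x ( Y .] }  — reduce
  I7: { [Y → ( B .] }  — reduce
  I8: { [B → Y .] }  — reduce
  I9: { [B → e . Y (], [D → . (], [D → . x ( Y], [Y → . ( B], [Y → . D] }  — shift
  I10: { [B → . Y], [B → . e Y (], [B → . x B x], [B → x . B x], [D → . (], [D → . x ( Y], [D → x . ( Y], [Y → . ( B], [Y → . D] }  — shift
  I11: { [B → . Y], [B → . e Y (], [B → . x B x], [D → ( .], [D → . (], [D → . x ( Y], [D → x ( . Y], [Y → ( . B], [Y → . ( B], [Y → . D] }  — shift, reduce
  I12: { [B → x B . x] }  — shift
  I13: { [B → x B x .] }  — reduce
  I14: { [B → Y .], [D → x ( Y .] }  — 2 reduces
  I15: { [B → e Y . (] }  — shift
  I16: { [B → e Y ( .] }  — reduce

I14 contains complete items [B → Y .], [D → x ( Y .] — reduce-reduce conflict.

Answer: Yes — I14: [B → Y .] vs [D → x ( Y .]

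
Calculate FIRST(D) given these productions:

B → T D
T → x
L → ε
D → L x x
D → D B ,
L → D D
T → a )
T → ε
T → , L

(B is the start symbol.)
FIRST sets of the other non-terminals involved (by the same procedure, iterated to a fixed point):
  FIRST(L) = { 'x', ε }

From D → L x x:
  - L is a non-terminal: add FIRST(L) \ {ε} = { 'x' }
    L is nullable, so continue to the next symbol
  - x is a terminal: add 'x' and stop
From D → D B ,:
  - D is the symbol being defined: contributes nothing new
    D is not nullable, so stop

Collecting: FIRST(D) = { 'x' }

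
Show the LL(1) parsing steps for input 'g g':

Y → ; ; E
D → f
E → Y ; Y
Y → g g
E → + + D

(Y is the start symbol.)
Stack is shown with the top on the left.

Stack  Input  Action
--------------------
Y $    g g $  output Y → g g
g g $  g g $  match 'g'
g $    g $    match 'g'
$      $      accept

The string is accepted.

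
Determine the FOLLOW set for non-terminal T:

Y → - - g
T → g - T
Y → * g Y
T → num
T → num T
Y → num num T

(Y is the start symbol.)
{ $ }

To compute FOLLOW(T), find every occurrence of T on a right-hand side N → α T β: add FIRST(β) \ {ε}, and if β is empty or nullable also add FOLLOW(N). Iterate to a fixed point.

In T → g - T: T is at the end; this adds FOLLOW(T) to itself — nothing new
In T → num T: T is at the end; this adds FOLLOW(T) to itself — nothing new
In Y → num num T: T is at the end, add FOLLOW(Y)

The FOLLOW sets referred to above (computed the same way, to a fixed point):
  FOLLOW(Y) = { $ }

Taking the union: FOLLOW(T) = { $ }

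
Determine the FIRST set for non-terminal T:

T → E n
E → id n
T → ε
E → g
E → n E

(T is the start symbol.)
{ 'g', 'id', 'n', ε }

To compute FIRST(T), examine every production with T on the left-hand side, reading each right-hand side left to right until a non-nullable symbol is reached.

FIRST sets of the other non-terminals involved (by the same procedure, iterated to a fixed point):
  FIRST(E) = { 'g', 'id', 'n' }

From T → E n:
  - E is a non-terminal: add FIRST(E) \ {ε} = { 'g', 'id', 'n' }
    E is not nullable, so stop
From T → ε:
  - ε-production, so ε ∈ FIRST(T)

Collecting: FIRST(T) = { 'g', 'id', 'n', ε }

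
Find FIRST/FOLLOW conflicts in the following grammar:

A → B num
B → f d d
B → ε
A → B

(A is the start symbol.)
A FIRST/FOLLOW conflict occurs when a non-terminal N has a nullable alternative N → β (β ⇒* ε) and another alternative N → α with FIRST(α) ∩ FOLLOW(N) ≠ ∅: on such a lookahead the parser cannot decide between expanding α and letting N vanish via β.

Nullable non-terminals: A, B.
FIRST sets used below: FIRST(B) = { 'f', ε }

A: nullable alternative(s) A → B; FOLLOW(A) = { $ }
  A → B num: FIRST \ {ε} = { 'f', 'num' } — disjoint from FOLLOW(A)
  A → B: FIRST \ {ε} = { 'f' } — this is the only nullable alternative, skip

B: nullable alternative(s) B → ε; FOLLOW(B) = { $, 'num' }
  B → f d d: FIRST \ {ε} = { 'f' } — disjoint from FOLLOW(B)
  B → ε: FIRST \ {ε} = { } — this is the only nullable alternative, skip

No FIRST/FOLLOW conflicts found.

Answer: No FIRST/FOLLOW conflicts.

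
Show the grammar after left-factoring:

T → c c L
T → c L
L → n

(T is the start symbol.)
T → c T'
T' → c L
T' → L
L → n

Left-factoring transforms A → αβ₁ | αβ₂ into A → αA' and A' → β₁ | β₂
(α is the longest common prefix among the alternatives). Repeat until
no nonterminal has two alternatives with a common prefix.

Round 1: T has alternatives sharing prefix 'c'. Introduce T': T → c T'
  Add: T' → c L
  Add: T' → L

No remaining common prefixes — done.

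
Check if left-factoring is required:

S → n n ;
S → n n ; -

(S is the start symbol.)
Left-factoring is needed when two productions for the same non-terminal
share a common prefix on the right-hand side.

Productions for S:
  S → n n ;
  S → n n ; -

Found common prefix 'n n ;' in productions for S

Answer: Yes, S has productions with common prefix 'n n ;'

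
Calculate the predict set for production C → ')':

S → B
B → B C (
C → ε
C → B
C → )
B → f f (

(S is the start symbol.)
{ ')' }

PREDICT(C → ')') = (FIRST(RHS) \ {ε}) ∪ (FOLLOW(C) if ε ∈ FIRST(RHS), i.e. RHS ⇒* ε)
FIRST(')') = { ')' }
ε ∉ FIRST(')'), so FOLLOW(C) is not added.
PREDICT(C → ')') = { ')' }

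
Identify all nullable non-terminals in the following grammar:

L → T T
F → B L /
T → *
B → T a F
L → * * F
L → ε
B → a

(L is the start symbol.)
A non-terminal is nullable if it can derive ε (the empty string): either it has an ε-production, or it has a production whose right-hand side consists entirely of nullable non-terminals.

ε-productions: L → ε
So L is immediately nullable.
No further non-terminal can be added: every production for the remaining non-terminals contains a terminal or a non-nullable non-terminal.
Nullable = { 'L' }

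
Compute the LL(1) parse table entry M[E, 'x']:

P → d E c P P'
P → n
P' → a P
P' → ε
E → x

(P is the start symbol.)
To find M[E, 'x'], we find productions for E where 'x' is in the predict set (PREDICT(N → α) = (FIRST(α) \ {ε}) ∪ (FOLLOW(N) if α ⇒* ε)).

E → x: PREDICT = { 'x' }
  'x' is in predict set, so this production goes in M[E, 'x']

M[E, 'x'] = E → x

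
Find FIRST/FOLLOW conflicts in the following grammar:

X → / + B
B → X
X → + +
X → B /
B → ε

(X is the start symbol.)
A FIRST/FOLLOW conflict occurs when a non-terminal N has a nullable alternative N → β (β ⇒* ε) and another alternative N → α with FIRST(α) ∩ FOLLOW(N) ≠ ∅: on such a lookahead the parser cannot decide between expanding α and letting N vanish via β.

Nullable non-terminals: B.
FIRST sets used below: FIRST(X) = { '+', '/' }

B: nullable alternative(s) B → ε; FOLLOW(B) = { $, '/' }
  B → X: FIRST \ {ε} = { '+', '/' } — overlaps FOLLOW(B) on { '/' }: CONFLICT
  B → ε: FIRST \ {ε} = { } — this is the only nullable alternative, skip

X has no nullable alternative, so no FIRST/FOLLOW check is needed there.

So the grammar has 1 FIRST/FOLLOW conflict (marked CONFLICT above).

Answer: Yes. B → X with FOLLOW(B) on { '/' }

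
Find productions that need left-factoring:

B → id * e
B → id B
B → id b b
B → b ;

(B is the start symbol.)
Yes, B has productions with common prefix 'id'

Left-factoring is needed when two productions for the same non-terminal
share a common prefix on the right-hand side.

Productions for B:
  B → id * e
  B → id B
  B → id b b
  B → b ;

Found common prefix 'id' in productions for B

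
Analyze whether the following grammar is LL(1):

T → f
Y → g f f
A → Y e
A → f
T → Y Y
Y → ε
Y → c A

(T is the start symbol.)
A grammar is LL(1) if for each non-terminal N with multiple productions, the predict sets of those productions are pairwise disjoint, where PREDICT(N → α) = (FIRST(α) \ {ε}) ∪ (FOLLOW(N) if α ⇒* ε).

Relevant sets:
  FIRST(Y) = { 'c', 'g', ε }
  FOLLOW(T) = { $ }
  FOLLOW(Y) = { $, 'c', 'e', 'g' }

For T:
  PREDICT(T → f) = { 'f' }
  PREDICT(T → Y Y) = { $, 'c', 'g' }
For Y:
  PREDICT(Y → g f f) = { 'g' }
  PREDICT(Y → ε) = { $, 'c', 'e', 'g' }
  PREDICT(Y → c A) = { 'c' }
For A:
  PREDICT(A → Y e) = { 'c', 'e', 'g' }
  PREDICT(A → f) = { 'f' }

Conflict found: Predict set conflict for Y: { 'g' }
The grammar is NOT LL(1).

Answer: No. Predict set conflict for Y: { 'g' }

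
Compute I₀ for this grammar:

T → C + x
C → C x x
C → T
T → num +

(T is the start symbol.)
{ [C → . C x x], [C → . T], [T → . C + x], [T → . num +], [T' → . T] }

First, augment the grammar with T' → T
I₀ = CLOSURE({ [T' → . T] }):
  [T' → . T] has the dot before T: add [T → . C + x], [T → . num +]
  [T → . C + x] has the dot before C: add [C → . C x x], [C → . T]
No further items can be added.

I₀ = { [C → . C x x], [C → . T], [T → . C + x], [T → . num +], [T' → . T] }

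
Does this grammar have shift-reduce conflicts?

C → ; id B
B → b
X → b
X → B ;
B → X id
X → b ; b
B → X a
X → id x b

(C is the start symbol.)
Yes — I4: [C → ; id B .] vs [X → B . ;]; I6: [B → b .] vs [X → b . ; b]

A shift-reduce conflict occurs when an LR(0) state has both:
  - a complete (reduce) item [A → α .] (dot at the end), and
  - a shift item [B → β . c γ] (dot before a terminal).

Augment with C' → C and build the canonical LR(0) collection (I0 = CLOSURE({[C' → . C]}), then GOTO on every symbol after a dot until no new states appear). It has 15 states:
  I0: { [C → . ; id B], [C' → . C] }  — shift
  I1: { [C → ; . id B] }  — shift
  I2: { [C' → C .] }  — accept
  I3: { [B → . X a], [B → . X id], [B → . b], [C → ; id . B], [X → . B ;], [X → . b ; b], [X → . b], [X → . id x b] }  — shift
  I4: { [C → ; id B .], [X → B . ;] }  — shift, reduce
  I5: { [B → X . a], [B → X . id] }  — shift
  I6: { [B → b .], [X → b . ; b], [X → b .] }  — shift, 2 reduces
  I7: { [X → id . x b] }  — shift
  I8: { [X → id x . b] }  — shift
  I9: { [X → id x b .] }  — reduce
  I10: { [X → b ; . b] }  — shift
  I11: { [X → b ; b .] }  — reduce
  I12: { [B → X a .] }  — reduce
  I13: { [B → X id .] }  — reduce
  I14: { [X → B ; .] }  — reduce

I4 contains reduce item [C → ; id B .] and shift item [X → B . ;] — shift-reduce conflict.
I6 contains reduce items [B → b .], [X → b .] and shift item [X → b . ; b] — shift-reduce conflict.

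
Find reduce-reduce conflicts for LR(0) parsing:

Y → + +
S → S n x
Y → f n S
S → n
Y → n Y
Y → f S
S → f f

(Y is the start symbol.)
A reduce-reduce conflict occurs when an LR(0) state has two complete items [A → α .] and [B → β .] — both call for a reduction, and with no lookahead the parser cannot choose between them.

Augment with Y' → Y and build the canonical LR(0) collection (I0 = CLOSURE({[Y' → . Y]}), then GOTO on every symbol after a dot until no new states appear). It has 15 states:
  I0: { [Y → . + +], [Y → . f S], [Y → . f n S], [Y → . n Y], [Y' → . Y] }  — shift
  I1: { [Y → + . +] }  — shift
  I2: { [Y' → Y .] }  — accept
  I3: { [S → . S n x], [S → . f f], [S → . n], [Y → f . S], [Y → f . n S] }  — shift
  I4: { [Y → . + +], [Y → . f S], [Y → . f n S], [Y → . n Y], [Y → n . Y] }  — shift
  I5: { [Y → n Y .] }  — reduce
  I6: { [S → S . n x], [Y → f S .] }  — shift, reduce
  I7: { [S → f . f] }  — shift
  I8: { [S → . S n x], [S → . f f], [S → . n], [S → n .], [Y → f n . S] }  — shift, reduce
  I9: { [S → S . n x], [Y → f n S .] }  — shift, reduce
  I10: { [S → n .] }  — reduce
  I11: { [S → S n . x] }  — shift
  I12: { [S → S n x .] }  — reduce
  I13: { [S → f f .] }  — reduce
  I14: { [Y → + + .] }  — reduce

No state contains more than one complete item.

Answer: No reduce-reduce conflicts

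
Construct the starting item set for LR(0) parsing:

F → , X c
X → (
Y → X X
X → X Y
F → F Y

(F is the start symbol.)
First, augment the grammar with F' → F
I₀ = CLOSURE({ [F' → . F] }):
  [F' → . F] has the dot before F: add [F → . , X c], [F → . F Y]
No further items can be added.

I₀ = { [F → . , X c], [F → . F Y], [F' → . F] }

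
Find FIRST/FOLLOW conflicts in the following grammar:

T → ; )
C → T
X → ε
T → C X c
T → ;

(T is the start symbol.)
No FIRST/FOLLOW conflicts.

A FIRST/FOLLOW conflict occurs when a non-terminal N has a nullable alternative N → β (β ⇒* ε) and another alternative N → α with FIRST(α) ∩ FOLLOW(N) ≠ ∅: on such a lookahead the parser cannot decide between expanding α and letting N vanish via β.

Nullable non-terminals: X.
X has a nullable alternative but only one production, so nothing to check.

C, T have no nullable alternative, so no FIRST/FOLLOW check is needed there.

No FIRST/FOLLOW conflicts found.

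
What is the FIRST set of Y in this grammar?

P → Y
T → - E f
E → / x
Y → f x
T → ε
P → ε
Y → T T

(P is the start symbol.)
{ '-', 'f', ε }

FIRST sets of the other non-terminals involved (by the same procedure, iterated to a fixed point):
  FIRST(T) = { '-', ε }

From Y → f x:
  - f is a terminal: add 'f' and stop
From Y → T T:
  - T is a non-terminal: add FIRST(T) \ {ε} = { '-' }
    T is nullable, so continue to the next symbol
  - T is a non-terminal: add FIRST(T) \ {ε} = { '-' }
    T is nullable and nothing follows, so the whole right-hand side can vanish: ε ∈ FIRST(Y)

Collecting: FIRST(Y) = { '-', 'f', ε }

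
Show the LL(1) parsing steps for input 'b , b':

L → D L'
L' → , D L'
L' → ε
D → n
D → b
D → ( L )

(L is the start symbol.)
LL(1) parsing maintains a stack (initially the start symbol over $) and the input. At each step: if the stack top is a terminal, match it against the current input token; if it is a non-terminal N, replace it with the RHS of M[N, lookahead] (the unique production whose predict set contains the lookahead).

Stack is shown with the top on the left.

Stack     Input    Action
-------------------------
L $       b , b $  output L → D L'
D L' $    b , b $  output D → b
b L' $    b , b $  match 'b'
L' $      , b $    output L' → , D L'
, D L' $  , b $    match ','
D L' $    b $      output D → b
b L' $    b $      match 'b'
L' $      $        output L' → ε
$         $        accept

The string is accepted.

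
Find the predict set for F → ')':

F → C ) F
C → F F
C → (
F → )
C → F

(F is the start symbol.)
PREDICT(F → ')') = (FIRST(RHS) \ {ε}) ∪ (FOLLOW(F) if ε ∈ FIRST(RHS), i.e. RHS ⇒* ε)
FIRST(')') = { ')' }
ε ∉ FIRST(')'), so FOLLOW(F) is not added.
PREDICT(F → ')') = { ')' }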